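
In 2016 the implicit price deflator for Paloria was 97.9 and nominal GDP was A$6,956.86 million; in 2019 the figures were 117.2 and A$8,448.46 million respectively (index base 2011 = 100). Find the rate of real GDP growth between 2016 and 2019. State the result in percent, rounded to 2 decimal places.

Real GDP 2016 = 6956.86 / 0.979 = 7106.09.
Real GDP 2019 = 8448.46 / 1.172 = 7208.58.
Real growth = 7208.58 / 7106.09 − 1 = 0.0144.

1.44%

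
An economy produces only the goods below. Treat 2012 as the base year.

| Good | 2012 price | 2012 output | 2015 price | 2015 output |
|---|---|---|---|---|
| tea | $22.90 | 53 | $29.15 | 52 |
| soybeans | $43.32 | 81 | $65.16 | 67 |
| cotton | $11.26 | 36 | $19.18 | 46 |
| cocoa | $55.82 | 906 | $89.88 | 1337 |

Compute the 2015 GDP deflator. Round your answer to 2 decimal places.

160.18

Nominal GDP 2015 = 29.15·52 + 65.16·67 + 19.18·46 + 89.88·1337 = 126933.36.
Real GDP 2015 (at 2012 prices) = 22.90·52 + 43.32·67 + 11.26·46 + 55.82·1337 = 79242.54.
Deflator = Nominal/Real × 100 = 126933.36/79242.54 × 100 = 160.183.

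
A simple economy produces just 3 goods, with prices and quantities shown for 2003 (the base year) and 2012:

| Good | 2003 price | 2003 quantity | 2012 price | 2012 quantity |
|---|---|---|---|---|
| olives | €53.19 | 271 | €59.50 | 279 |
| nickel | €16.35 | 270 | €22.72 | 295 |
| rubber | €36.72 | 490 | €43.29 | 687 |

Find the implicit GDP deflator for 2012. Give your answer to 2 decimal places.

Nominal GDP 2012 = 59.50·279 + 22.72·295 + 43.29·687 = 53043.13.
Real GDP 2012 (at 2003 prices) = 53.19·279 + 16.35·295 + 36.72·687 = 44889.90.
Deflator = Nominal/Real × 100 = 53043.13/44889.90 × 100 = 118.163.

118.16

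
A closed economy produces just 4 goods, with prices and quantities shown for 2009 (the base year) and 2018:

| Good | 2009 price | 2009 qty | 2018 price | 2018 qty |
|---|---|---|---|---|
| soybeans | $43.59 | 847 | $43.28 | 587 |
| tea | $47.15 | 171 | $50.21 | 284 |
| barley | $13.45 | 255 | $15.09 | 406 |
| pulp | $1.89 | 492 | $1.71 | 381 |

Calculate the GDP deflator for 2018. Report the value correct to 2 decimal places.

Nominal GDP 2018 = 43.28·587 + 50.21·284 + 15.09·406 + 1.71·381 = 46443.05.
Real GDP 2018 (at 2009 prices) = 43.59·587 + 47.15·284 + 13.45·406 + 1.89·381 = 45158.72.
Deflator = Nominal/Real × 100 = 46443.05/45158.72 × 100 = 102.844.

102.84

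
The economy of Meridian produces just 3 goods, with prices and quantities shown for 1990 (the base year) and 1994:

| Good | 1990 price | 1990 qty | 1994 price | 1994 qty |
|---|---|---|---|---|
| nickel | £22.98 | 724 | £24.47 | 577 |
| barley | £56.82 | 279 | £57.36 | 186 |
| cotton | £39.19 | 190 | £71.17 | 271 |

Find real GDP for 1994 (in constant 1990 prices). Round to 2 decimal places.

Real GDP 1994 = Σ (p_1990 × q_1994) = 22.98·577 + 56.82·186 + 39.19·271 = 34448.47.

£34448.47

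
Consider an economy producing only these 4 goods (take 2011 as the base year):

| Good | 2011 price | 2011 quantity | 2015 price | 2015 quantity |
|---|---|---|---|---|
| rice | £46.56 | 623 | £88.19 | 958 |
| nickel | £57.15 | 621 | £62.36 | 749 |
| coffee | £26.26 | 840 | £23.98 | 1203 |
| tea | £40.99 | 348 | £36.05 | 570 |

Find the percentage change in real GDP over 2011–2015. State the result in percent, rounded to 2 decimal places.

41.21%

Real GDP 2011 = Nominal GDP 2011 = 46.56·623 + 57.15·621 + 26.26·840 + 40.99·348 = 100819.95.
Real GDP 2015 (at 2011 prices) = 46.56·958 + 57.15·749 + 26.26·1203 + 40.99·570 = 142364.91.
Real growth = 142364.91/100819.95 − 1 = 0.4121.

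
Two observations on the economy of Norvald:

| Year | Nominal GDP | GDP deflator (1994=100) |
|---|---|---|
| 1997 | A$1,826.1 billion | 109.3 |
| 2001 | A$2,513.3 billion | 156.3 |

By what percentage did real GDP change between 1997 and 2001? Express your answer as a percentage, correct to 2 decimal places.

-3.75%

Deflate each year: 1997 → 1826.1/1.093 = 1670.72; 2001 → 2513.3/1.563 = 1608.00.
So real GDP changed by 1608.00/1670.72 − 1 = -0.0375, i.e. -3.75%.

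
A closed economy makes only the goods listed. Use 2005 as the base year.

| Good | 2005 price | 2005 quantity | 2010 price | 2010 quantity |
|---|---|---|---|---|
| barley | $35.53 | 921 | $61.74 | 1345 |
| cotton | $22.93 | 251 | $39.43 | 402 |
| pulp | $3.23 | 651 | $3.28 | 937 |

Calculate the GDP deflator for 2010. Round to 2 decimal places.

Nominal GDP 2010 = 61.74·1345 + 39.43·402 + 3.28·937 = 101964.52.
Real GDP 2010 (at 2005 prices) = 35.53·1345 + 22.93·402 + 3.23·937 = 60032.22.
Deflator = Nominal/Real × 100 = 101964.52/60032.22 × 100 = 169.850.

169.85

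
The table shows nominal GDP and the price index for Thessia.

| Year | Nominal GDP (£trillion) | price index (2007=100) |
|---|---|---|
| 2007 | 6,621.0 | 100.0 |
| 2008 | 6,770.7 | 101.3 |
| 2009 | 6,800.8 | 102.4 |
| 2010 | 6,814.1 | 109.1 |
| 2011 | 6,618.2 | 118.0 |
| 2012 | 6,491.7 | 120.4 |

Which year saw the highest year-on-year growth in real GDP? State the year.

2008: real = 6770.7/1.013 = 6683.81; growth vs 2007 (6621.00) = 0.95%.
2009: real = 6800.8/1.024 = 6641.41; growth vs 2008 (6683.81) = -0.63%.
2010: real = 6814.1/1.091 = 6245.74; growth vs 2009 (6641.41) = -5.96%.
2011: real = 6618.2/1.180 = 5608.64; growth vs 2010 (6245.74) = -10.20%.
2012: real = 6491.7/1.204 = 5391.78; growth vs 2011 (5608.64) = -3.87%.

2008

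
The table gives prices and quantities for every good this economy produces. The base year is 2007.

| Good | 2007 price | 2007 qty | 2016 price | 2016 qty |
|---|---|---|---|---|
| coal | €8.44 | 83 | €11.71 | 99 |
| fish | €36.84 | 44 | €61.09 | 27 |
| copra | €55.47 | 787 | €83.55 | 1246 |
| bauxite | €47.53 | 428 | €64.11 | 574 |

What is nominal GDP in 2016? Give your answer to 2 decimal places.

Nominal GDP 2016 = Σ (p_2016 × q_2016) = 11.71·99 + 61.09·27 + 83.55·1246 + 64.11·574 = 143711.16.

€143711.16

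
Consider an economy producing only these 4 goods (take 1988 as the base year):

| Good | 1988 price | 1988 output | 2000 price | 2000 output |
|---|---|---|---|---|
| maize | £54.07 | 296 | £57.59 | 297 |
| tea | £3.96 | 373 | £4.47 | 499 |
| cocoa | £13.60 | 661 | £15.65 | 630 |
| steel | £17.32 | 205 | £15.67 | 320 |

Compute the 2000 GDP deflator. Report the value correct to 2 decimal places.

Nominal GDP 2000 = 57.59·297 + 4.47·499 + 15.65·630 + 15.67·320 = 34208.66.
Real GDP 2000 (at 1988 prices) = 54.07·297 + 3.96·499 + 13.60·630 + 17.32·320 = 32145.23.
Deflator = Nominal/Real × 100 = 34208.66/32145.23 × 100 = 106.419.

106.42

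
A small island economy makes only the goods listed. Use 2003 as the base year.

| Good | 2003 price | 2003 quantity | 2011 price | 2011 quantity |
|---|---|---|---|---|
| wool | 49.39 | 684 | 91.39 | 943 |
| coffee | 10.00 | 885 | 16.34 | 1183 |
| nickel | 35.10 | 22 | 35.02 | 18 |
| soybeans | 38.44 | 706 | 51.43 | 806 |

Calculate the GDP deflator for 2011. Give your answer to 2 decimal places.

163.96

Nominal GDP 2011 = 91.39·943 + 16.34·1183 + 35.02·18 + 51.43·806 = 147593.93.
Real GDP 2011 (at 2003 prices) = 49.39·943 + 10.00·1183 + 35.10·18 + 38.44·806 = 90019.21.
Deflator = Nominal/Real × 100 = 147593.93/90019.21 × 100 = 163.958.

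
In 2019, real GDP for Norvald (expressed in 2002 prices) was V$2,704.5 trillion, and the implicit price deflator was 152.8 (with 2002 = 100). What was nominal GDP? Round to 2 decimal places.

V$4,132.48 trillion

Nominal GDP = Real × (implicit price deflator/100) = 2704.5 × 1.528 = 4132.48.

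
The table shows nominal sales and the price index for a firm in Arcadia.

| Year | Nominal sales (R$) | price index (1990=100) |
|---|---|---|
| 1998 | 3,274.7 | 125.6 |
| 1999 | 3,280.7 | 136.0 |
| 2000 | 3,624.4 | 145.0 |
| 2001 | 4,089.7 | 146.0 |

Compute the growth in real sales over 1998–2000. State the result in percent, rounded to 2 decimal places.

-4.13%

Real sales 1998 = 3274.7/1.256 = 2607.25.
Real sales 2000 = 3624.4/1.450 = 2499.59.
Change = 2499.59/2607.25 − 1 = -0.0413.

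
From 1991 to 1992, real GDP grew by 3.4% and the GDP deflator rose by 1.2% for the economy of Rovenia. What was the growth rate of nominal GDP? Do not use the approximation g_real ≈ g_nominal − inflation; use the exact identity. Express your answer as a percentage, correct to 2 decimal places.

(1 + g_nom) = (1 + g_real)(1 + π) = 1.0340 × 1.0120 = 1.04641.

4.64%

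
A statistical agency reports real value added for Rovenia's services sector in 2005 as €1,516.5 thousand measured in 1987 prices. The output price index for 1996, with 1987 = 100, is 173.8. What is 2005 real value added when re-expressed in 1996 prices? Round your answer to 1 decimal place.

Real value added in 1996 prices = Real value added in 1987 prices × (P_1996/P_1987) = 1516.5 × 1.738 = 2635.68.

€2,635.7 thousand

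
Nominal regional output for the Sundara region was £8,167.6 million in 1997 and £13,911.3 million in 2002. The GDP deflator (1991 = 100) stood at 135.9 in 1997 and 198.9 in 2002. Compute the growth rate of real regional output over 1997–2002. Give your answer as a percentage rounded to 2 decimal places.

16.37%

Deflate each year: 1997 → 8167.6/1.359 = 6010.01; 2002 → 13911.3/1.989 = 6994.12.
So real regional output changed by 6994.12/6010.01 − 1 = 0.1637, i.e. 16.37%.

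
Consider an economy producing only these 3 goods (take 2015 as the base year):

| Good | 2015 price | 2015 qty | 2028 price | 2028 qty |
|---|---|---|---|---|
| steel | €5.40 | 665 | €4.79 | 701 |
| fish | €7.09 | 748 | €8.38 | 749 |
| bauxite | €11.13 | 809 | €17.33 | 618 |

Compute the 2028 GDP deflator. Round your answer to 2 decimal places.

Nominal GDP 2028 = 4.79·701 + 8.38·749 + 17.33·618 = 20344.35.
Real GDP 2028 (at 2015 prices) = 5.40·701 + 7.09·749 + 11.13·618 = 15974.15.
Deflator = Nominal/Real × 100 = 20344.35/15974.15 × 100 = 127.358.

127.36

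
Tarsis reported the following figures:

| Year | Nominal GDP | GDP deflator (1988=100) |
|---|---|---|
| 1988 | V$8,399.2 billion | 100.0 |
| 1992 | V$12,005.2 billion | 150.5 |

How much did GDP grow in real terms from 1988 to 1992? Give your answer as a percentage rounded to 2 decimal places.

Deflate each year: 1988 → 8399.2/1.000 = 8399.20; 1992 → 12005.2/1.505 = 7976.88.
So real GDP changed by 7976.88/8399.20 − 1 = -0.0503, i.e. -5.03%.

-5.03%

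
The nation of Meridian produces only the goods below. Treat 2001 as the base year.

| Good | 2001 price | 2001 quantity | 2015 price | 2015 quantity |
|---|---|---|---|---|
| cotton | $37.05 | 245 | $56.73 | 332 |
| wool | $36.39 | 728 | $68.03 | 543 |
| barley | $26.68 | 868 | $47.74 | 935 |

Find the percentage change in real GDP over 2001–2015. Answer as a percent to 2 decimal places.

Real GDP 2001 = Nominal GDP 2001 = 37.05·245 + 36.39·728 + 26.68·868 = 58727.41.
Real GDP 2015 (at 2001 prices) = 37.05·332 + 36.39·543 + 26.68·935 = 57006.17.
Real growth = 57006.17/58727.41 − 1 = -0.0293.

-2.93%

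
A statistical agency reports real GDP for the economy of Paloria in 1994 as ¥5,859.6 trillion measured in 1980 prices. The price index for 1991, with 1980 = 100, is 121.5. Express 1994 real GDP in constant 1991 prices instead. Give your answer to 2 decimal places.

¥7,119.41 trillion

Real GDP in 1991 prices = Real GDP in 1980 prices × (P_1991/P_1980) = 5859.6 × 1.215 = 7119.41.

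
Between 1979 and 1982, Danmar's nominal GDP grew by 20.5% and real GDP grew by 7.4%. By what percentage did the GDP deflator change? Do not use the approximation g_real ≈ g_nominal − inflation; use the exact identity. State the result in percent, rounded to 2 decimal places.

(1 + g_nom) = (1 + g_real)(1 + π), so π = 1.2050 / 1.0740 − 1 = 0.12197.

12.20%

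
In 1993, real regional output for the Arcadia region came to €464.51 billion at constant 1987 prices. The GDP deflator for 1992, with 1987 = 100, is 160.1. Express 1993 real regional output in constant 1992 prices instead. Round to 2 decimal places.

Real regional output in 1992 prices = Real regional output in 1987 prices × (P_1992/P_1987) = 464.51 × 1.601 = 743.68.

€743.68 billion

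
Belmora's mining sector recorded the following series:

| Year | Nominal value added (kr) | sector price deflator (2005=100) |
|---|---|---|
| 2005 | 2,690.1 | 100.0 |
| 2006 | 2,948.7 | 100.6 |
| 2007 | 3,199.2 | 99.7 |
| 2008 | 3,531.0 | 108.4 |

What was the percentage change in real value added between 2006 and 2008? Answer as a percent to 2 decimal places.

11.13%

Real value added 2006 = 2948.7/1.006 = 2931.11.
Real value added 2008 = 3531.0/1.084 = 3257.38.
Change = 3257.38/2931.11 − 1 = 0.1113.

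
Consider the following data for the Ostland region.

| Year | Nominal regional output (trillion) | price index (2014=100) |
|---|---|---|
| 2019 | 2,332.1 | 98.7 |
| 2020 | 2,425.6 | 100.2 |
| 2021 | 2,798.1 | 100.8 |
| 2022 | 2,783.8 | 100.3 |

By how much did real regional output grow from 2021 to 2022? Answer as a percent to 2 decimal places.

Real regional output 2021 = 2798.1/1.008 = 2775.89.
Real regional output 2022 = 2783.8/1.003 = 2775.47.
Change = 2775.47/2775.89 − 1 = -0.0002.

-0.02%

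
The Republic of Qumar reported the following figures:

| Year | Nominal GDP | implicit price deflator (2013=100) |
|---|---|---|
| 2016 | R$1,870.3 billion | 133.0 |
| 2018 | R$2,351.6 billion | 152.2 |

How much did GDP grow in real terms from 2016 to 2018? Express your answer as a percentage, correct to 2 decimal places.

9.87%

Deflate each year: 2016 → 1870.3/1.330 = 1406.24; 2018 → 2351.6/1.522 = 1545.07.
So real GDP changed by 1545.07/1406.24 − 1 = 0.0987, i.e. 9.87%.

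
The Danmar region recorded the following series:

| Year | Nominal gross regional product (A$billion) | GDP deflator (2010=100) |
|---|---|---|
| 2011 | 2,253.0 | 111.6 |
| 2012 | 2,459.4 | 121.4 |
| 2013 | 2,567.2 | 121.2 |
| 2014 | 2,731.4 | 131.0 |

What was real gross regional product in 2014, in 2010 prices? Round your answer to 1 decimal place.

Real gross regional product 2014 = 2731.4 / 1.310 = 2085.04.

A$2,085.0 billion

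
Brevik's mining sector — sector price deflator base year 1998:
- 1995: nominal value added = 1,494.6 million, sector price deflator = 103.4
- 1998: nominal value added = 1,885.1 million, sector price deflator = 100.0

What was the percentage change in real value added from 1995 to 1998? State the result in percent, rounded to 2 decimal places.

30.42%

Real value added 1995 = 1494.6 / 1.034 = 1445.45.
Real value added 1998 = 1885.1 / 1.000 = 1885.10.
Real growth = 1885.10 / 1445.45 − 1 = 0.3042.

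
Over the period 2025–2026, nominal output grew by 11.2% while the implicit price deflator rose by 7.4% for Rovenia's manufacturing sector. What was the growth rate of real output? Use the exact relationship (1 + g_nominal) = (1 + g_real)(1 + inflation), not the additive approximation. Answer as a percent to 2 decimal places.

(1 + g_nom) = (1 + g_real)(1 + π), so g_real = 1.1120 / 1.0740 − 1 = 0.03538.

3.54%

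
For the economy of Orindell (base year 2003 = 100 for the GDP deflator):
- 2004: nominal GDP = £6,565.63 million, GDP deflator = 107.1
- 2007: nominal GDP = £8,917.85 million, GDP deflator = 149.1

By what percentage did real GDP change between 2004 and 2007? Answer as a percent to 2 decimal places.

Deflate each year: 2004 → 6565.63/1.071 = 6130.37; 2007 → 8917.85/1.491 = 5981.12.
So real GDP changed by 5981.12/6130.37 − 1 = -0.0243, i.e. -2.43%.

-2.43%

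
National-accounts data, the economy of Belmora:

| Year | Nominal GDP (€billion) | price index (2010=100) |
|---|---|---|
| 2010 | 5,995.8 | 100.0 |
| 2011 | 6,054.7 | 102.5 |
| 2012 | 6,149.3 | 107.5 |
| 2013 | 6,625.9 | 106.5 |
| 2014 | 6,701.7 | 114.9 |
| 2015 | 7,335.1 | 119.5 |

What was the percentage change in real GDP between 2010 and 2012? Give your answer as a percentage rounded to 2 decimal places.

-4.60%

Real GDP 2010 = 5995.8/1.000 = 5995.80.
Real GDP 2012 = 6149.3/1.075 = 5720.28.
Change = 5720.28/5995.80 − 1 = -0.0460.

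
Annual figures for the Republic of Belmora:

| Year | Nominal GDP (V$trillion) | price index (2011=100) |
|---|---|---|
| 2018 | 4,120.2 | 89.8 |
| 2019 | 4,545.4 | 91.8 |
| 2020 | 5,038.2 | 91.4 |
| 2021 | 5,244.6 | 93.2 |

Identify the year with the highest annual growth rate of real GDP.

2020

2019: real = 4545.4/0.918 = 4951.42; growth vs 2018 (4588.20) = 7.92%.
2020: real = 5038.2/0.914 = 5512.25; growth vs 2019 (4951.42) = 11.33%.
2021: real = 5244.6/0.932 = 5627.25; growth vs 2020 (5512.25) = 2.09%.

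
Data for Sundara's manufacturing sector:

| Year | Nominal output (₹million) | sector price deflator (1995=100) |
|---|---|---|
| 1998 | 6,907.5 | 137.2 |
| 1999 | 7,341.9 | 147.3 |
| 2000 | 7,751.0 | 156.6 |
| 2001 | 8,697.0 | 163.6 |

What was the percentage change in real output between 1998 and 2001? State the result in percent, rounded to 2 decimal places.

Real output 1998 = 6907.5/1.372 = 5034.62.
Real output 2001 = 8697.0/1.636 = 5316.01.
Change = 5316.01/5034.62 − 1 = 0.0559.

5.59%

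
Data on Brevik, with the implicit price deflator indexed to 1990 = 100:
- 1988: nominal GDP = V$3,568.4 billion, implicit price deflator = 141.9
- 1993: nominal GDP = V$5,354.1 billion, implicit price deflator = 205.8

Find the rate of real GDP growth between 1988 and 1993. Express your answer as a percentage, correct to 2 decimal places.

3.45%

Real GDP 1988 = 3568.4 / 1.419 = 2514.73.
Real GDP 1993 = 5354.1 / 2.058 = 2601.60.
Real growth = 2601.60 / 2514.73 − 1 = 0.0345.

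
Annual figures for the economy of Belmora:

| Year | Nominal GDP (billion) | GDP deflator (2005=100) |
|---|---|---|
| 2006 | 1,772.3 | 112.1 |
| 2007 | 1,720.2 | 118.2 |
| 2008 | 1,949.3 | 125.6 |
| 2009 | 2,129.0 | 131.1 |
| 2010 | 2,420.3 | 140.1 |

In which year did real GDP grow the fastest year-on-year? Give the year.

2007: real = 1720.2/1.182 = 1455.33; growth vs 2006 (1581.00) = -7.95%.
2008: real = 1949.3/1.256 = 1551.99; growth vs 2007 (1455.33) = 6.64%.
2009: real = 2129.0/1.311 = 1623.95; growth vs 2008 (1551.99) = 4.64%.
2010: real = 2420.3/1.401 = 1727.55; growth vs 2009 (1623.95) = 6.38%.

2008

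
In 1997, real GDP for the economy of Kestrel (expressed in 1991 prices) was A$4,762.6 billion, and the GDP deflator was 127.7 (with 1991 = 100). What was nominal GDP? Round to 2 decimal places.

A$6,081.84 billion

Nominal GDP = Real × (GDP deflator/100) = 4762.6 × 1.277 = 6081.84.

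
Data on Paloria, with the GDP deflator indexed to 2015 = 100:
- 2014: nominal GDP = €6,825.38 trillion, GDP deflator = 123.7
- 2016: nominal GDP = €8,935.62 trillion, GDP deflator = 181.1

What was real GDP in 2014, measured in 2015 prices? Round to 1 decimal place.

Real GDP = Nominal / (GDP deflator/100) = 6825.38 / 1.237 = 5517.69.

€5,517.7 trillion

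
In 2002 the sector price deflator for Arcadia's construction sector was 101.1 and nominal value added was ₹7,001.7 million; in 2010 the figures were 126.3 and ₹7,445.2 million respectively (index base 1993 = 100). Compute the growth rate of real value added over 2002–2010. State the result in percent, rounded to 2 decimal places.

Deflate each year: 2002 → 7001.7/1.011 = 6925.52; 2010 → 7445.2/1.263 = 5894.85.
So real value added changed by 5894.85/6925.52 − 1 = -0.1488, i.e. -14.88%.

-14.88%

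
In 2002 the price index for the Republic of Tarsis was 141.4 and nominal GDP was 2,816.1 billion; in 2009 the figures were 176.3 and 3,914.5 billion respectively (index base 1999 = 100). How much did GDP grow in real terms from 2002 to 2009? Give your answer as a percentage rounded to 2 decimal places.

Deflate each year: 2002 → 2816.1/1.414 = 1991.58; 2009 → 3914.5/1.763 = 2220.36.
So real GDP changed by 2220.36/1991.58 − 1 = 0.1149, i.e. 11.49%.

11.49%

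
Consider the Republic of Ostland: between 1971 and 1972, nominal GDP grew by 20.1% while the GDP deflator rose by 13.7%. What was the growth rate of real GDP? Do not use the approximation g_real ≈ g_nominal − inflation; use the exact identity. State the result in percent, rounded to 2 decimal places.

(1 + g_nom) = (1 + g_real)(1 + π), so g_real = 1.2010 / 1.1370 − 1 = 0.05629.

5.63%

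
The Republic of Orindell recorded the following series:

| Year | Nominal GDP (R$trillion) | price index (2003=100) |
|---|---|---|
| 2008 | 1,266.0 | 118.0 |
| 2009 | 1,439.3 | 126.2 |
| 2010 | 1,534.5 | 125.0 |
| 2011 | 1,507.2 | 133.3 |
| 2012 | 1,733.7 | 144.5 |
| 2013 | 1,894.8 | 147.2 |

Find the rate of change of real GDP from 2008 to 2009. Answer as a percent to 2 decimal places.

6.30%

Real GDP 2008 = 1266.0/1.180 = 1072.88.
Real GDP 2009 = 1439.3/1.262 = 1140.49.
Change = 1140.49/1072.88 − 1 = 0.0630.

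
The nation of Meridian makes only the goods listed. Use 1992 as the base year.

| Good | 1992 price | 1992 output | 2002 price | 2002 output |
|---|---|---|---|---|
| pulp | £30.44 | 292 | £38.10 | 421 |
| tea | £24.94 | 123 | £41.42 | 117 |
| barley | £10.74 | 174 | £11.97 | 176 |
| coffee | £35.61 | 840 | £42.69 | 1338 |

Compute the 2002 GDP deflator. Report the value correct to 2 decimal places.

Nominal GDP 2002 = 38.10·421 + 41.42·117 + 11.97·176 + 42.69·1338 = 80112.18.
Real GDP 2002 (at 1992 prices) = 30.44·421 + 24.94·117 + 10.74·176 + 35.61·1338 = 65269.64.
Deflator = Nominal/Real × 100 = 80112.18/65269.64 × 100 = 122.740.

122.74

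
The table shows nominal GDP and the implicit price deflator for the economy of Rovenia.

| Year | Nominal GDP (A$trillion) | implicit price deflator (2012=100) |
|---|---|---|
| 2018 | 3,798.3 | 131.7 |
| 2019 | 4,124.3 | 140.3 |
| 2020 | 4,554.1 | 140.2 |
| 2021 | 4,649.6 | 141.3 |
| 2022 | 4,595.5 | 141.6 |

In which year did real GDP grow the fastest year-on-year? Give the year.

2019: real = 4124.3/1.403 = 2939.63; growth vs 2018 (2884.05) = 1.93%.
2020: real = 4554.1/1.402 = 3248.29; growth vs 2019 (2939.63) = 10.50%.
2021: real = 4649.6/1.413 = 3290.59; growth vs 2020 (3248.29) = 1.30%.
2022: real = 4595.5/1.416 = 3245.41; growth vs 2021 (3290.59) = -1.37%.

2020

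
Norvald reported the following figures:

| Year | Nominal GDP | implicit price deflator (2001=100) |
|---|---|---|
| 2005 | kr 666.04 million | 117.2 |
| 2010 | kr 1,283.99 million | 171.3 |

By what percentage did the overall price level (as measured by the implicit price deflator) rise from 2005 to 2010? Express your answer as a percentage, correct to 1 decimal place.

Price-level change = 171.3 / 117.2 − 1 = 0.4616.

46.2%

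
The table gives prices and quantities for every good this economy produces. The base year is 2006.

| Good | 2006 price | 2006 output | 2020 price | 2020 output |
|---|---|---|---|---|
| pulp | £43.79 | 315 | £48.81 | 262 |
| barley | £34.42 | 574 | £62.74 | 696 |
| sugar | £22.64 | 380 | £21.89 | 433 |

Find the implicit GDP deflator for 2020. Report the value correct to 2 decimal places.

Nominal GDP 2020 = 48.81·262 + 62.74·696 + 21.89·433 = 65933.63.
Real GDP 2020 (at 2006 prices) = 43.79·262 + 34.42·696 + 22.64·433 = 45232.42.
Deflator = Nominal/Real × 100 = 65933.63/45232.42 × 100 = 145.766.

145.77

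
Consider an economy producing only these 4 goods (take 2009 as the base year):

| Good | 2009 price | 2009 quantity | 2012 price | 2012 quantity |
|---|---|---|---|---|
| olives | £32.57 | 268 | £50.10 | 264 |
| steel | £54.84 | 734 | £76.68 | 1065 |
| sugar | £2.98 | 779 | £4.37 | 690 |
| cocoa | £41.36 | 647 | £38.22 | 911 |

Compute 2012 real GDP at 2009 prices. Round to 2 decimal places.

£106738.24

Real GDP 2012 = Σ (p_2009 × q_2012) = 32.57·264 + 54.84·1065 + 2.98·690 + 41.36·911 = 106738.24.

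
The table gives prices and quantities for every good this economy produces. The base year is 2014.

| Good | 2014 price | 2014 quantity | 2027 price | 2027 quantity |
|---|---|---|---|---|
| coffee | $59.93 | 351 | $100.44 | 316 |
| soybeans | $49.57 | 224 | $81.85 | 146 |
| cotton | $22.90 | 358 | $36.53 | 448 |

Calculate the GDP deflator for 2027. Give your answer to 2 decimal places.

164.83

Nominal GDP 2027 = 100.44·316 + 81.85·146 + 36.53·448 = 60054.58.
Real GDP 2027 (at 2014 prices) = 59.93·316 + 49.57·146 + 22.90·448 = 36434.30.
Deflator = Nominal/Real × 100 = 60054.58/36434.30 × 100 = 164.830.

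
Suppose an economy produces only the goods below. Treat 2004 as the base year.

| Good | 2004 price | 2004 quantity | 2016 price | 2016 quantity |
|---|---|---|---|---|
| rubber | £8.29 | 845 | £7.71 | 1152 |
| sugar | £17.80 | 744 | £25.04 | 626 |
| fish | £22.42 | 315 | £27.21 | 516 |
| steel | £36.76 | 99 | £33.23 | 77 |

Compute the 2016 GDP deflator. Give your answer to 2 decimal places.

Nominal GDP 2016 = 7.71·1152 + 25.04·626 + 27.21·516 + 33.23·77 = 41156.03.
Real GDP 2016 (at 2004 prices) = 8.29·1152 + 17.80·626 + 22.42·516 + 36.76·77 = 35092.12.
Deflator = Nominal/Real × 100 = 41156.03/35092.12 × 100 = 117.280.

117.28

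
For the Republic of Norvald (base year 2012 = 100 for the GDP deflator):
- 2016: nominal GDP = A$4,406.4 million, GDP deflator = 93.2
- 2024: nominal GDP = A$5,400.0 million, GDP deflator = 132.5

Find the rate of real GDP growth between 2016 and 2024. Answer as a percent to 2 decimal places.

Deflate each year: 2016 → 4406.4/0.932 = 4727.90; 2024 → 5400.0/1.325 = 4075.47.
So real GDP changed by 4075.47/4727.90 − 1 = -0.1380, i.e. -13.80%.

-13.80%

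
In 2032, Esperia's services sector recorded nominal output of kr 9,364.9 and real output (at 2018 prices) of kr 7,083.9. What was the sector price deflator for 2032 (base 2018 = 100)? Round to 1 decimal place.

132.2

sector price deflator = (Nominal / Real) × 100 = 9364.9 / 7083.9 × 100 = 132.20.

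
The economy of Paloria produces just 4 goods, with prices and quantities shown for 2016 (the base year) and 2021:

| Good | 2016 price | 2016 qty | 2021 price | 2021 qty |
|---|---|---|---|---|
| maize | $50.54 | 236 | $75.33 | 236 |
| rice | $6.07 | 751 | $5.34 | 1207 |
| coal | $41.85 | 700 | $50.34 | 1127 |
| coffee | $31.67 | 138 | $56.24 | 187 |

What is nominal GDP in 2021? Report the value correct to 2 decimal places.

$91473.32

Nominal GDP 2021 = Σ (p_2021 × q_2021) = 75.33·236 + 5.34·1207 + 50.34·1127 + 56.24·187 = 91473.32.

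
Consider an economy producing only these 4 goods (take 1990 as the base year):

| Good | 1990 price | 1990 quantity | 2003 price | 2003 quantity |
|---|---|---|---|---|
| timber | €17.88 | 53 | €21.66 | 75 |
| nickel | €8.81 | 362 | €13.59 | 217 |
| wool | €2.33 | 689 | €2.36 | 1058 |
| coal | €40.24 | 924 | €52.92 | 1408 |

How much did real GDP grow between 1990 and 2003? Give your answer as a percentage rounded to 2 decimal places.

45.32%

Real GDP 1990 = Nominal GDP 1990 = 17.88·53 + 8.81·362 + 2.33·689 + 40.24·924 = 42923.99.
Real GDP 2003 (at 1990 prices) = 17.88·75 + 8.81·217 + 2.33·1058 + 40.24·1408 = 62375.83.
Real growth = 62375.83/42923.99 − 1 = 0.4532.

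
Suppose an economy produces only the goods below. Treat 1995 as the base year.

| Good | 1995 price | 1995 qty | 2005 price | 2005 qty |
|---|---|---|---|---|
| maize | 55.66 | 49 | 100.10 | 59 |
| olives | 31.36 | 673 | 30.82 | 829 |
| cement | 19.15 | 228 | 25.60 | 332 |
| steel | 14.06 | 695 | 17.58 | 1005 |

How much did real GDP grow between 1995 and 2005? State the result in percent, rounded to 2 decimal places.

Real GDP 1995 = Nominal GDP 1995 = 55.66·49 + 31.36·673 + 19.15·228 + 14.06·695 = 37970.52.
Real GDP 2005 (at 1995 prices) = 55.66·59 + 31.36·829 + 19.15·332 + 14.06·1005 = 49769.48.
Real growth = 49769.48/37970.52 − 1 = 0.3107.

31.07%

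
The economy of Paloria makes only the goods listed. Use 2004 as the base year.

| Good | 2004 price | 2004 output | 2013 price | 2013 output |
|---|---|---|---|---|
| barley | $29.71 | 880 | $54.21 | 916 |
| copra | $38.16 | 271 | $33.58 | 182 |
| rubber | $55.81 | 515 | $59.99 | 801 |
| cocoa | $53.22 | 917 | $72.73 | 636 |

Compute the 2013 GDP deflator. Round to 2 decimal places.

133.15

Nominal GDP 2013 = 54.21·916 + 33.58·182 + 59.99·801 + 72.73·636 = 150076.19.
Real GDP 2013 (at 2004 prices) = 29.71·916 + 38.16·182 + 55.81·801 + 53.22·636 = 112711.21.
Deflator = Nominal/Real × 100 = 150076.19/112711.21 × 100 = 133.151.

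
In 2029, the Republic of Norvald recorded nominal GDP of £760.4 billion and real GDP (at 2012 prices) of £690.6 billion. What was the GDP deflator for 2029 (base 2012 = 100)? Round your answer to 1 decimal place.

GDP deflator = (Nominal / Real) × 100 = 760.4 / 690.6 × 100 = 110.11.

110.1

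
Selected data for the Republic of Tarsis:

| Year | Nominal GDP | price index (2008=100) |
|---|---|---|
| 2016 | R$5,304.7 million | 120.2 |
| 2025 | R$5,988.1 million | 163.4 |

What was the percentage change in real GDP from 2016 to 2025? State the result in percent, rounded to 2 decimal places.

-16.96%

Deflate each year: 2016 → 5304.7/1.202 = 4413.23; 2025 → 5988.1/1.634 = 3664.69.
So real GDP changed by 3664.69/4413.23 − 1 = -0.1696, i.e. -16.96%.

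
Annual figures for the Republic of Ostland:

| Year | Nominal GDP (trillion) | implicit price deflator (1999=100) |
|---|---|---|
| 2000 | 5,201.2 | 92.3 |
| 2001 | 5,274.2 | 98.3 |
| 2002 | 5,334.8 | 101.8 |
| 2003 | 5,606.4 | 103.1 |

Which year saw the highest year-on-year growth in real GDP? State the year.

2001: real = 5274.2/0.983 = 5365.41; growth vs 2000 (5635.10) = -4.79%.
2002: real = 5334.8/1.018 = 5240.47; growth vs 2001 (5365.41) = -2.33%.
2003: real = 5606.4/1.031 = 5437.83; growth vs 2002 (5240.47) = 3.77%.

2003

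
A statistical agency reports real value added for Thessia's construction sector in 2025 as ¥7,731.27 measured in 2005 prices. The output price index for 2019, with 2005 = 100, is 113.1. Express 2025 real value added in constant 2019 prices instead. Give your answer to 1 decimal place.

¥8,744.1

Real value added in 2019 prices = Real value added in 2005 prices × (P_2019/P_2005) = 7731.27 × 1.131 = 8744.07.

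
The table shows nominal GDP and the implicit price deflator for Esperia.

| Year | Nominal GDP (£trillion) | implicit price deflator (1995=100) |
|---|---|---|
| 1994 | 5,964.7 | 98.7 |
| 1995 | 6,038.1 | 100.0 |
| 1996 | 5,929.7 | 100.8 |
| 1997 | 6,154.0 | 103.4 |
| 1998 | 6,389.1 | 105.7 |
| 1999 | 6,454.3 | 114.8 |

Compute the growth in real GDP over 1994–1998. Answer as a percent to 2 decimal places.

0.02%

Real GDP 1994 = 5964.7/0.987 = 6043.26.
Real GDP 1998 = 6389.1/1.057 = 6044.56.
Change = 6044.56/6043.26 − 1 = 0.0002.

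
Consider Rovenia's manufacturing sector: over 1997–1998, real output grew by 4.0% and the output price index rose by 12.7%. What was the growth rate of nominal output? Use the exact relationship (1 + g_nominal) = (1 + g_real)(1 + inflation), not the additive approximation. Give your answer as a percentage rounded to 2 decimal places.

17.21%

(1 + g_nom) = (1 + g_real)(1 + π) = 1.0400 × 1.1270 = 1.17208.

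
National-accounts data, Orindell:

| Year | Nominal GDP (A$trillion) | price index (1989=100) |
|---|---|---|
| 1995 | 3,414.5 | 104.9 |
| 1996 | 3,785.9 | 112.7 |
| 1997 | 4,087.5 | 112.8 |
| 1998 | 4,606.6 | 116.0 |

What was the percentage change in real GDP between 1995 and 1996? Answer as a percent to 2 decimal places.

Real GDP 1995 = 3414.5/1.049 = 3255.00.
Real GDP 1996 = 3785.9/1.127 = 3359.27.
Change = 3359.27/3255.00 − 1 = 0.0320.

3.20%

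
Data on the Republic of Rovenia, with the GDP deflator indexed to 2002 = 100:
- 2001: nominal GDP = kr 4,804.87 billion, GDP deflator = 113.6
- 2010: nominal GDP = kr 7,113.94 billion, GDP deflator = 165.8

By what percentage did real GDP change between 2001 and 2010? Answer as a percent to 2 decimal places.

1.44%

Real GDP 2001 = 4804.87 / 1.136 = 4229.64.
Real GDP 2010 = 7113.94 / 1.658 = 4290.68.
Real growth = 4290.68 / 4229.64 − 1 = 0.0144.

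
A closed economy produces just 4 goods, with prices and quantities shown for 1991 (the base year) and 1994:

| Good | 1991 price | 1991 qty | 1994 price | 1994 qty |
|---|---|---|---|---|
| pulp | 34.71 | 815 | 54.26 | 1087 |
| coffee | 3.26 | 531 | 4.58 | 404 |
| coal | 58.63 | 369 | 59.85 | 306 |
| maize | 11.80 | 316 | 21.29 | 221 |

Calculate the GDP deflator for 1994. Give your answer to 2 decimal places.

Nominal GDP 1994 = 54.26·1087 + 4.58·404 + 59.85·306 + 21.29·221 = 83850.13.
Real GDP 1994 (at 1991 prices) = 34.71·1087 + 3.26·404 + 58.63·306 + 11.80·221 = 59595.39.
Deflator = Nominal/Real × 100 = 83850.13/59595.39 × 100 = 140.699.

140.70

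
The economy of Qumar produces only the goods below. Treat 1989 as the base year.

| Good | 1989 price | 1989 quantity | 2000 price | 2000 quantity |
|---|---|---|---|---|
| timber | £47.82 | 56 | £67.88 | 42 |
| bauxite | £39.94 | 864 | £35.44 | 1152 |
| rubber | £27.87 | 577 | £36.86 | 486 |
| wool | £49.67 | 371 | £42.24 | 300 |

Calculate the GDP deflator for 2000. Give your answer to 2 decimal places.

Nominal GDP 2000 = 67.88·42 + 35.44·1152 + 36.86·486 + 42.24·300 = 74263.80.
Real GDP 2000 (at 1989 prices) = 47.82·42 + 39.94·1152 + 27.87·486 + 49.67·300 = 76465.14.
Deflator = Nominal/Real × 100 = 74263.80/76465.14 × 100 = 97.121.

97.12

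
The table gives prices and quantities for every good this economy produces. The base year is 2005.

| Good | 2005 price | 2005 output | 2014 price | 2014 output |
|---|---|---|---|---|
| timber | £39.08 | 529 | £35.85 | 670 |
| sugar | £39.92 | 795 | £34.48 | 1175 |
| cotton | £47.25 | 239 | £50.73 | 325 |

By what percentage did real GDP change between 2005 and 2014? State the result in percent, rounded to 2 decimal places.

38.84%

Real GDP 2005 = Nominal GDP 2005 = 39.08·529 + 39.92·795 + 47.25·239 = 63702.47.
Real GDP 2014 (at 2005 prices) = 39.08·670 + 39.92·1175 + 47.25·325 = 88445.85.
Real growth = 88445.85/63702.47 − 1 = 0.3884.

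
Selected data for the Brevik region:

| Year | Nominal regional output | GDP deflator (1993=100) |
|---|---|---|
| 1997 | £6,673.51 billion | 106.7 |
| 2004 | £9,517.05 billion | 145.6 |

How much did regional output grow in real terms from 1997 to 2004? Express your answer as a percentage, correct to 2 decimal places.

4.51%

Real regional output 1997 = 6673.51 / 1.067 = 6254.46.
Real regional output 2004 = 9517.05 / 1.456 = 6536.44.
Real growth = 6536.44 / 6254.46 − 1 = 0.0451.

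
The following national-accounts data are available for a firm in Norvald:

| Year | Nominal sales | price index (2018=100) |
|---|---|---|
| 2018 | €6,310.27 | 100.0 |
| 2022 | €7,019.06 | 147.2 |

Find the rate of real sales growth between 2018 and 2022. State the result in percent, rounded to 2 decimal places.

-24.43%

Real sales 2018 = 6310.27 / 1.000 = 6310.27.
Real sales 2022 = 7019.06 / 1.472 = 4768.38.
Real growth = 4768.38 / 6310.27 − 1 = -0.2443.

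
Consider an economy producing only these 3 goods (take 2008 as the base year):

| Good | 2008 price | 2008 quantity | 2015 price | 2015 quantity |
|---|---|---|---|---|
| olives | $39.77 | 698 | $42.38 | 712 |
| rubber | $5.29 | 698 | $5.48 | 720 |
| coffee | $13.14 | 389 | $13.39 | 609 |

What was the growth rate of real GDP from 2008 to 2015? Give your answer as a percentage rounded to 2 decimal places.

9.75%

Real GDP 2008 = Nominal GDP 2008 = 39.77·698 + 5.29·698 + 13.14·389 = 36563.34.
Real GDP 2015 (at 2008 prices) = 39.77·712 + 5.29·720 + 13.14·609 = 40127.30.
Real growth = 40127.30/36563.34 − 1 = 0.0975.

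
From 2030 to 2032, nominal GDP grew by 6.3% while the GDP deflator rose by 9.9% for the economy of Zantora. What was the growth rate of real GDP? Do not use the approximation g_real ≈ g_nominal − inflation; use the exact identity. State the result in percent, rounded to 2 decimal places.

-3.28%

(1 + g_nom) = (1 + g_real)(1 + π), so g_real = 1.0630 / 1.0990 − 1 = -0.03276.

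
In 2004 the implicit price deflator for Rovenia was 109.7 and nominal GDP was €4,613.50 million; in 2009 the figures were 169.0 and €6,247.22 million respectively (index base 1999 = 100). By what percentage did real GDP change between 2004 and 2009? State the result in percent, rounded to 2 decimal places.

Deflate each year: 2004 → 4613.50/1.097 = 4205.56; 2009 → 6247.22/1.690 = 3696.58.
So real GDP changed by 3696.58/4205.56 − 1 = -0.1210, i.e. -12.10%.

-12.10%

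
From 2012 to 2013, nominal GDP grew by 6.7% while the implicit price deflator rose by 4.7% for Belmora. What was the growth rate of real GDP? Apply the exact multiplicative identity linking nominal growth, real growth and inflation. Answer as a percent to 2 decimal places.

(1 + g_nom) = (1 + g_real)(1 + π), so g_real = 1.0670 / 1.0470 − 1 = 0.01910.

1.91%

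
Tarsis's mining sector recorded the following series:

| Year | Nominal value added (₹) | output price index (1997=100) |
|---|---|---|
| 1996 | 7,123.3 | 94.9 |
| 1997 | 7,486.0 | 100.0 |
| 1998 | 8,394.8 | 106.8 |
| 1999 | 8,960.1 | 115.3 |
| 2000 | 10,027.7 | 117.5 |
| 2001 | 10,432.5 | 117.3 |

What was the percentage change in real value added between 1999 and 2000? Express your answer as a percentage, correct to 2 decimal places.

9.82%

Real value added 1999 = 8960.1/1.153 = 7771.12.
Real value added 2000 = 10027.7/1.175 = 8534.21.
Change = 8534.21/7771.12 − 1 = 0.0982.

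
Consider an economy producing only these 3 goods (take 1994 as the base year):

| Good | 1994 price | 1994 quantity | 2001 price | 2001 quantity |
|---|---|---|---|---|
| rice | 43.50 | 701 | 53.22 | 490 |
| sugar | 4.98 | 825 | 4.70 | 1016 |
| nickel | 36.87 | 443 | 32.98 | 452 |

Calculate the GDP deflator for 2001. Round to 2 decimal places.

106.32

Nominal GDP 2001 = 53.22·490 + 4.70·1016 + 32.98·452 = 45759.96.
Real GDP 2001 (at 1994 prices) = 43.50·490 + 4.98·1016 + 36.87·452 = 43039.92.
Deflator = Nominal/Real × 100 = 45759.96/43039.92 × 100 = 106.320.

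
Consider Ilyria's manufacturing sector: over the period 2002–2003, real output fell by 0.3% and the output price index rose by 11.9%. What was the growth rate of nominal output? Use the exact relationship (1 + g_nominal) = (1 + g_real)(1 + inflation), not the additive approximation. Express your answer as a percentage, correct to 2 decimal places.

11.56%

(1 + g_nom) = (1 + g_real)(1 + π) = 0.9970 × 1.1190 = 1.11564.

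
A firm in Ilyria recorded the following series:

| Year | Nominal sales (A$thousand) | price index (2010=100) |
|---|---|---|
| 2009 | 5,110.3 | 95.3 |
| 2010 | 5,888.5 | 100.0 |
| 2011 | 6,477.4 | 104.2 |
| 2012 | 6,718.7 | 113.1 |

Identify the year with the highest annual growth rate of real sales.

2010

2010: real = 5888.5/1.000 = 5888.50; growth vs 2009 (5362.33) = 9.81%.
2011: real = 6477.4/1.042 = 6216.31; growth vs 2010 (5888.50) = 5.57%.
2012: real = 6718.7/1.131 = 5940.50; growth vs 2011 (6216.31) = -4.44%.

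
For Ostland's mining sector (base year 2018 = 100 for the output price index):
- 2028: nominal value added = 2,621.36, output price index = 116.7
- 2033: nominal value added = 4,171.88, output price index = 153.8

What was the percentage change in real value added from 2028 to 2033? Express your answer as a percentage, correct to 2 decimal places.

Real value added 2028 = 2621.36 / 1.167 = 2246.24.
Real value added 2033 = 4171.88 / 1.538 = 2712.54.
Real growth = 2712.54 / 2246.24 − 1 = 0.2076.

20.76%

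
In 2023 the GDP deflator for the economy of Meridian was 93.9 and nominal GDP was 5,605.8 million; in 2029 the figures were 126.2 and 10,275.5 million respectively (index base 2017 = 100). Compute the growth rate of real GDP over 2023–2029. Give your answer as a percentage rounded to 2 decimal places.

Real GDP 2023 = 5605.8 / 0.939 = 5969.97.
Real GDP 2029 = 10275.5 / 1.262 = 8142.23.
Real growth = 8142.23 / 5969.97 − 1 = 0.3639.

36.39%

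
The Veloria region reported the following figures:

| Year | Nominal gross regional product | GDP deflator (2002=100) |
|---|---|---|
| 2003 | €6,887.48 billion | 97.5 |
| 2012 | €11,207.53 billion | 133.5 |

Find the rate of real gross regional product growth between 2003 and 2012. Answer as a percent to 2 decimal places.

Deflate each year: 2003 → 6887.48/0.975 = 7064.08; 2012 → 11207.53/1.335 = 8395.15.
So real gross regional product changed by 8395.15/7064.08 − 1 = 0.1884, i.e. 18.84%.

18.84%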